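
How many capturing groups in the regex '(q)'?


To count capturing groups, count each '(' that starts a group.
Pattern: '(q)'
Walking through the pattern:
  Position 0: '(' -> group #1
Total capturing groups: 1

1


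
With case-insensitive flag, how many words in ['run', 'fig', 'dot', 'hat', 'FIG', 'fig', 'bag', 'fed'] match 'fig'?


Case-insensitive matching: compare each word's lowercase form to 'fig'.
  'run' -> lower='run' -> no
  'fig' -> lower='fig' -> MATCH
  'dot' -> lower='dot' -> no
  'hat' -> lower='hat' -> no
  'FIG' -> lower='fig' -> MATCH
  'fig' -> lower='fig' -> MATCH
  'bag' -> lower='bag' -> no
  'fed' -> lower='fed' -> no
Matches: ['fig', 'FIG', 'fig']
Count: 3

3


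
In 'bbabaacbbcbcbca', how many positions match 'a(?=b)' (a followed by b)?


Lookahead 'a(?=b)' matches 'a' only when followed by 'b'.
String: 'bbabaacbbcbcbca'
Checking each position where char is 'a':
  pos 2: 'a' -> MATCH (next='b')
  pos 4: 'a' -> no (next='a')
  pos 5: 'a' -> no (next='c')
Matching positions: [2]
Count: 1

1


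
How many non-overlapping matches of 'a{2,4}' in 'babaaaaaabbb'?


Pattern 'a{2,4}' matches between 2 and 4 consecutive a's (greedy).
String: 'babaaaaaabbb'
Finding runs of a's and applying greedy matching:
  Run at pos 1: 'a' (length 1)
  Run at pos 3: 'aaaaaa' (length 6)
Matches: ['aaaa', 'aa']
Count: 2

2


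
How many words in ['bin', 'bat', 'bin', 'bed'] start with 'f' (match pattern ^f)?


Pattern ^f anchors to start of word. Check which words begin with 'f':
  'bin' -> no
  'bat' -> no
  'bin' -> no
  'bed' -> no
Matching words: []
Count: 0

0


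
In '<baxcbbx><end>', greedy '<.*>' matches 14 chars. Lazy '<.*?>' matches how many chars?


Greedy '<.*>' tries to match as MUCH as possible.
Lazy '<.*?>' tries to match as LITTLE as possible.

String: '<baxcbbx><end>'
Greedy '<.*>' starts at first '<' and extends to the LAST '>': '<baxcbbx><end>' (14 chars)
Lazy '<.*?>' starts at first '<' and stops at the FIRST '>': '<baxcbbx>' (9 chars)

9


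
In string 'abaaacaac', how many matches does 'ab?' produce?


Pattern 'ab?' matches 'a' optionally followed by 'b'.
String: 'abaaacaac'
Scanning left to right for 'a' then checking next char:
  Match 1: 'ab' (a followed by b)
  Match 2: 'a' (a not followed by b)
  Match 3: 'a' (a not followed by b)
  Match 4: 'a' (a not followed by b)
  Match 5: 'a' (a not followed by b)
  Match 6: 'a' (a not followed by b)
Total matches: 6

6


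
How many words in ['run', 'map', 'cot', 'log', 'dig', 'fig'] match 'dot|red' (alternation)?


Alternation 'dot|red' matches either 'dot' or 'red'.
Checking each word:
  'run' -> no
  'map' -> no
  'cot' -> no
  'log' -> no
  'dig' -> no
  'fig' -> no
Matches: []
Count: 0

0


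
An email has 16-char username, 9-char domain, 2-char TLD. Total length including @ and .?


An email address has format: username@domain.tld
Username length: 16
'@' character: 1
Domain length: 9
'.' character: 1
TLD length: 2
Total = 16 + 1 + 9 + 1 + 2 = 29

29


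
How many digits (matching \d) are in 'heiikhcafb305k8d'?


\d matches any digit 0-9.
Scanning 'heiikhcafb305k8d':
  pos 10: '3' -> DIGIT
  pos 11: '0' -> DIGIT
  pos 12: '5' -> DIGIT
  pos 14: '8' -> DIGIT
Digits found: ['3', '0', '5', '8']
Total: 4

4


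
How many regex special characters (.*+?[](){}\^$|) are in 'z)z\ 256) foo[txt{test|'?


Regex special characters are: . * + ? [ ] ( ) { } \ ^ $ |
Scanning 'z)z\ 256) foo[txt{test|':
  pos 1: ')' -> SPECIAL
  pos 3: '\' -> SPECIAL
  pos 8: ')' -> SPECIAL
  pos 13: '[' -> SPECIAL
  pos 17: '{' -> SPECIAL
  pos 22: '|' -> SPECIAL
Special chars found: [')', '\\', ')', '[', '{', '|']
Total: 6

6


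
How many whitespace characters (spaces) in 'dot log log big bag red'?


\s matches whitespace characters (spaces, tabs, etc.).
Text: 'dot log log big bag red'
This text has 6 words separated by spaces.
Number of spaces = number of words - 1 = 6 - 1 = 5

5


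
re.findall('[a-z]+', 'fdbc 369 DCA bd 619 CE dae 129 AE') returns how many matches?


Pattern '[a-z]+' finds one or more lowercase letters.
Text: 'fdbc 369 DCA bd 619 CE dae 129 AE'
Scanning for matches:
  Match 1: 'fdbc'
  Match 2: 'bd'
  Match 3: 'dae'
Total matches: 3

3


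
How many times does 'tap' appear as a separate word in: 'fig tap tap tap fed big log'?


Scanning each word for exact match 'tap':
  Word 1: 'fig' -> no
  Word 2: 'tap' -> MATCH
  Word 3: 'tap' -> MATCH
  Word 4: 'tap' -> MATCH
  Word 5: 'fed' -> no
  Word 6: 'big' -> no
  Word 7: 'log' -> no
Total matches: 3

3


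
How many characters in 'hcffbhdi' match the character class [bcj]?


Character class [bcj] matches any of: {b, c, j}
Scanning string 'hcffbhdi' character by character:
  pos 0: 'h' -> no
  pos 1: 'c' -> MATCH
  pos 2: 'f' -> no
  pos 3: 'f' -> no
  pos 4: 'b' -> MATCH
  pos 5: 'h' -> no
  pos 6: 'd' -> no
  pos 7: 'i' -> no
Total matches: 2

2


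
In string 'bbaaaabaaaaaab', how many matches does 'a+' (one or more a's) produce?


Pattern 'a+' matches one or more consecutive a's.
String: 'bbaaaabaaaaaab'
Scanning for runs of a:
  Match 1: 'aaaa' (length 4)
  Match 2: 'aaaaaa' (length 6)
Total matches: 2

2


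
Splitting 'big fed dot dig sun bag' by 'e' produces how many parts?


Splitting by 'e' breaks the string at each occurrence of the separator.
Text: 'big fed dot dig sun bag'
Parts after split:
  Part 1: 'big f'
  Part 2: 'd dot dig sun bag'
Total parts: 2

2


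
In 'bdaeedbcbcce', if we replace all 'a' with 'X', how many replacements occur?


re.sub('a', 'X', text) replaces every occurrence of 'a' with 'X'.
Text: 'bdaeedbcbcce'
Scanning for 'a':
  pos 2: 'a' -> replacement #1
Total replacements: 1

1


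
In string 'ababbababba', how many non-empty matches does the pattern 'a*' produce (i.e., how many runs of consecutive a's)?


Pattern 'a*' matches zero or more a's. We want non-empty runs of consecutive a's.
String: 'ababbababba'
Walking through the string to find runs of a's:
  Run 1: positions 0-0 -> 'a'
  Run 2: positions 2-2 -> 'a'
  Run 3: positions 5-5 -> 'a'
  Run 4: positions 7-7 -> 'a'
  Run 5: positions 10-10 -> 'a'
Non-empty runs found: ['a', 'a', 'a', 'a', 'a']
Count: 5

5


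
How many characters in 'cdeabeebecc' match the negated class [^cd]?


Negated class [^cd] matches any char NOT in {c, d}
Scanning 'cdeabeebecc':
  pos 0: 'c' -> no (excluded)
  pos 1: 'd' -> no (excluded)
  pos 2: 'e' -> MATCH
  pos 3: 'a' -> MATCH
  pos 4: 'b' -> MATCH
  pos 5: 'e' -> MATCH
  pos 6: 'e' -> MATCH
  pos 7: 'b' -> MATCH
  pos 8: 'e' -> MATCH
  pos 9: 'c' -> no (excluded)
  pos 10: 'c' -> no (excluded)
Total matches: 7

7


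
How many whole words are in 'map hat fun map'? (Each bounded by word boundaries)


Word boundaries (\b) mark the start/end of each word.
Text: 'map hat fun map'
Splitting by whitespace:
  Word 1: 'map'
  Word 2: 'hat'
  Word 3: 'fun'
  Word 4: 'map'
Total whole words: 4

4


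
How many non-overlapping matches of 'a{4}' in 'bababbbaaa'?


Pattern 'a{4}' matches exactly 4 consecutive a's (greedy, non-overlapping).
String: 'bababbbaaa'
Scanning for runs of a's:
  Run at pos 1: 'a' (length 1) -> 0 match(es)
  Run at pos 3: 'a' (length 1) -> 0 match(es)
  Run at pos 7: 'aaa' (length 3) -> 0 match(es)
Matches found: []
Total: 0

0


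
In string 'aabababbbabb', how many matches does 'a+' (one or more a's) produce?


Pattern 'a+' matches one or more consecutive a's.
String: 'aabababbbabb'
Scanning for runs of a:
  Match 1: 'aa' (length 2)
  Match 2: 'a' (length 1)
  Match 3: 'a' (length 1)
  Match 4: 'a' (length 1)
Total matches: 4

4


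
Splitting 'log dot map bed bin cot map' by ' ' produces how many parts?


Splitting by ' ' breaks the string at each occurrence of the separator.
Text: 'log dot map bed bin cot map'
Parts after split:
  Part 1: 'log'
  Part 2: 'dot'
  Part 3: 'map'
  Part 4: 'bed'
  Part 5: 'bin'
  Part 6: 'cot'
  Part 7: 'map'
Total parts: 7

7


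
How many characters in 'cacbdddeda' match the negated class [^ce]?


Negated class [^ce] matches any char NOT in {c, e}
Scanning 'cacbdddeda':
  pos 0: 'c' -> no (excluded)
  pos 1: 'a' -> MATCH
  pos 2: 'c' -> no (excluded)
  pos 3: 'b' -> MATCH
  pos 4: 'd' -> MATCH
  pos 5: 'd' -> MATCH
  pos 6: 'd' -> MATCH
  pos 7: 'e' -> no (excluded)
  pos 8: 'd' -> MATCH
  pos 9: 'a' -> MATCH
Total matches: 7

7


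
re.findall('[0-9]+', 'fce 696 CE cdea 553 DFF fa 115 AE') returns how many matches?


Pattern '[0-9]+' finds one or more digits.
Text: 'fce 696 CE cdea 553 DFF fa 115 AE'
Scanning for matches:
  Match 1: '696'
  Match 2: '553'
  Match 3: '115'
Total matches: 3

3


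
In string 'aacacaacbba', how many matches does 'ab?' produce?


Pattern 'ab?' matches 'a' optionally followed by 'b'.
String: 'aacacaacbba'
Scanning left to right for 'a' then checking next char:
  Match 1: 'a' (a not followed by b)
  Match 2: 'a' (a not followed by b)
  Match 3: 'a' (a not followed by b)
  Match 4: 'a' (a not followed by b)
  Match 5: 'a' (a not followed by b)
  Match 6: 'a' (a not followed by b)
Total matches: 6

6


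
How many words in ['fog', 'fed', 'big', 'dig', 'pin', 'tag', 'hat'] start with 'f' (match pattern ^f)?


Pattern ^f anchors to start of word. Check which words begin with 'f':
  'fog' -> MATCH (starts with 'f')
  'fed' -> MATCH (starts with 'f')
  'big' -> no
  'dig' -> no
  'pin' -> no
  'tag' -> no
  'hat' -> no
Matching words: ['fog', 'fed']
Count: 2

2


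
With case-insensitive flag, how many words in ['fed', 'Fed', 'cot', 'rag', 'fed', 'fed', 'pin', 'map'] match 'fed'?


Case-insensitive matching: compare each word's lowercase form to 'fed'.
  'fed' -> lower='fed' -> MATCH
  'Fed' -> lower='fed' -> MATCH
  'cot' -> lower='cot' -> no
  'rag' -> lower='rag' -> no
  'fed' -> lower='fed' -> MATCH
  'fed' -> lower='fed' -> MATCH
  'pin' -> lower='pin' -> no
  'map' -> lower='map' -> no
Matches: ['fed', 'Fed', 'fed', 'fed']
Count: 4

4


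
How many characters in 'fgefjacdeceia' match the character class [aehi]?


Character class [aehi] matches any of: {a, e, h, i}
Scanning string 'fgefjacdeceia' character by character:
  pos 0: 'f' -> no
  pos 1: 'g' -> no
  pos 2: 'e' -> MATCH
  pos 3: 'f' -> no
  pos 4: 'j' -> no
  pos 5: 'a' -> MATCH
  pos 6: 'c' -> no
  pos 7: 'd' -> no
  pos 8: 'e' -> MATCH
  pos 9: 'c' -> no
  pos 10: 'e' -> MATCH
  pos 11: 'i' -> MATCH
  pos 12: 'a' -> MATCH
Total matches: 6

6


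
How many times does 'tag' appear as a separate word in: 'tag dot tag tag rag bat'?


Scanning each word for exact match 'tag':
  Word 1: 'tag' -> MATCH
  Word 2: 'dot' -> no
  Word 3: 'tag' -> MATCH
  Word 4: 'tag' -> MATCH
  Word 5: 'rag' -> no
  Word 6: 'bat' -> no
Total matches: 3

3


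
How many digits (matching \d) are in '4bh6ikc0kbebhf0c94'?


\d matches any digit 0-9.
Scanning '4bh6ikc0kbebhf0c94':
  pos 0: '4' -> DIGIT
  pos 3: '6' -> DIGIT
  pos 7: '0' -> DIGIT
  pos 14: '0' -> DIGIT
  pos 16: '9' -> DIGIT
  pos 17: '4' -> DIGIT
Digits found: ['4', '6', '0', '0', '9', '4']
Total: 6

6


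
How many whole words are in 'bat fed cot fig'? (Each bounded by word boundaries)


Word boundaries (\b) mark the start/end of each word.
Text: 'bat fed cot fig'
Splitting by whitespace:
  Word 1: 'bat'
  Word 2: 'fed'
  Word 3: 'cot'
  Word 4: 'fig'
Total whole words: 4

4


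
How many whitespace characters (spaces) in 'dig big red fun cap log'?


\s matches whitespace characters (spaces, tabs, etc.).
Text: 'dig big red fun cap log'
This text has 6 words separated by spaces.
Number of spaces = number of words - 1 = 6 - 1 = 5

5


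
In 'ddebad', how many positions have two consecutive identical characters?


Looking for consecutive identical characters in 'ddebad':
  pos 0-1: 'd' vs 'd' -> MATCH ('dd')
  pos 1-2: 'd' vs 'e' -> different
  pos 2-3: 'e' vs 'b' -> different
  pos 3-4: 'b' vs 'a' -> different
  pos 4-5: 'a' vs 'd' -> different
Consecutive identical pairs: ['dd']
Count: 1

1


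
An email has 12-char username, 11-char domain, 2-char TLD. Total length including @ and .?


An email address has format: username@domain.tld
Username length: 12
'@' character: 1
Domain length: 11
'.' character: 1
TLD length: 2
Total = 12 + 1 + 11 + 1 + 2 = 27

27


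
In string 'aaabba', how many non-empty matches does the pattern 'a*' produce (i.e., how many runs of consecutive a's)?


Pattern 'a*' matches zero or more a's. We want non-empty runs of consecutive a's.
String: 'aaabba'
Walking through the string to find runs of a's:
  Run 1: positions 0-2 -> 'aaa'
  Run 2: positions 5-5 -> 'a'
Non-empty runs found: ['aaa', 'a']
Count: 2

2


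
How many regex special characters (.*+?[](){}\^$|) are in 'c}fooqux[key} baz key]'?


Regex special characters are: . * + ? [ ] ( ) { } \ ^ $ |
Scanning 'c}fooqux[key} baz key]':
  pos 1: '}' -> SPECIAL
  pos 8: '[' -> SPECIAL
  pos 12: '}' -> SPECIAL
  pos 21: ']' -> SPECIAL
Special chars found: ['}', '[', '}', ']']
Total: 4

4


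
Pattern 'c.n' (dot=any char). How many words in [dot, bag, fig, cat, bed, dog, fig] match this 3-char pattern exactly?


Pattern 'c.n' means: starts with 'c', any single char, ends with 'n'.
Checking each word (must be exactly 3 chars):
  'dot' (len=3): no
  'bag' (len=3): no
  'fig' (len=3): no
  'cat' (len=3): no
  'bed' (len=3): no
  'dog' (len=3): no
  'fig' (len=3): no
Matching words: []
Total: 0

0


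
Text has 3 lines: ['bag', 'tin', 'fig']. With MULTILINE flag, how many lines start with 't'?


With MULTILINE flag, ^ matches the start of each line.
Lines: ['bag', 'tin', 'fig']
Checking which lines start with 't':
  Line 1: 'bag' -> no
  Line 2: 'tin' -> MATCH
  Line 3: 'fig' -> no
Matching lines: ['tin']
Count: 1

1


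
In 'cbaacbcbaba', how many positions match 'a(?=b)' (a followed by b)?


Lookahead 'a(?=b)' matches 'a' only when followed by 'b'.
String: 'cbaacbcbaba'
Checking each position where char is 'a':
  pos 2: 'a' -> no (next='a')
  pos 3: 'a' -> no (next='c')
  pos 8: 'a' -> MATCH (next='b')
Matching positions: [8]
Count: 1

1


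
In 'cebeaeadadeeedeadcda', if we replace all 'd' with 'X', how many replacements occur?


re.sub('d', 'X', text) replaces every occurrence of 'd' with 'X'.
Text: 'cebeaeadadeeedeadcda'
Scanning for 'd':
  pos 7: 'd' -> replacement #1
  pos 9: 'd' -> replacement #2
  pos 13: 'd' -> replacement #3
  pos 16: 'd' -> replacement #4
  pos 18: 'd' -> replacement #5
Total replacements: 5

5


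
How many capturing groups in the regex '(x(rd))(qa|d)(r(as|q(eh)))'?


To count capturing groups, count each '(' that starts a group.
Pattern: '(x(rd))(qa|d)(r(as|q(eh)))'
Walking through the pattern:
  Position 0: '(' -> group #1
  Position 2: '(' -> group #2
  Position 7: '(' -> group #3
  Position 13: '(' -> group #4
  Position 15: '(' -> group #5
  Position 20: '(' -> group #6
Total capturing groups: 6

6


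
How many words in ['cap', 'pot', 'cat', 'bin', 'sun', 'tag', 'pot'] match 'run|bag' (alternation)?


Alternation 'run|bag' matches either 'run' or 'bag'.
Checking each word:
  'cap' -> no
  'pot' -> no
  'cat' -> no
  'bin' -> no
  'sun' -> no
  'tag' -> no
  'pot' -> no
Matches: []
Count: 0

0


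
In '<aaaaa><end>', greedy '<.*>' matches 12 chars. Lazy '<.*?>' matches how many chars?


Greedy '<.*>' tries to match as MUCH as possible.
Lazy '<.*?>' tries to match as LITTLE as possible.

String: '<aaaaa><end>'
Greedy '<.*>' starts at first '<' and extends to the LAST '>': '<aaaaa><end>' (12 chars)
Lazy '<.*?>' starts at first '<' and stops at the FIRST '>': '<aaaaa>' (7 chars)

7


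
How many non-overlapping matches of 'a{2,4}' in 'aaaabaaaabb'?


Pattern 'a{2,4}' matches between 2 and 4 consecutive a's (greedy).
String: 'aaaabaaaabb'
Finding runs of a's and applying greedy matching:
  Run at pos 0: 'aaaa' (length 4)
  Run at pos 5: 'aaaa' (length 4)
Matches: ['aaaa', 'aaaa']
Count: 2

2


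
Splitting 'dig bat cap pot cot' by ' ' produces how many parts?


Splitting by ' ' breaks the string at each occurrence of the separator.
Text: 'dig bat cap pot cot'
Parts after split:
  Part 1: 'dig'
  Part 2: 'bat'
  Part 3: 'cap'
  Part 4: 'pot'
  Part 5: 'cot'
Total parts: 5

5


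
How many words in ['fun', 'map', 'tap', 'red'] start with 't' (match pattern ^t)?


Pattern ^t anchors to start of word. Check which words begin with 't':
  'fun' -> no
  'map' -> no
  'tap' -> MATCH (starts with 't')
  'red' -> no
Matching words: ['tap']
Count: 1

1


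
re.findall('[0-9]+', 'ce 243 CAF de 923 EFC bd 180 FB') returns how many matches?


Pattern '[0-9]+' finds one or more digits.
Text: 'ce 243 CAF de 923 EFC bd 180 FB'
Scanning for matches:
  Match 1: '243'
  Match 2: '923'
  Match 3: '180'
Total matches: 3

3


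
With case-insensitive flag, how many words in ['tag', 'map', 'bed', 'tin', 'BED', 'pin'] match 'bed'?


Case-insensitive matching: compare each word's lowercase form to 'bed'.
  'tag' -> lower='tag' -> no
  'map' -> lower='map' -> no
  'bed' -> lower='bed' -> MATCH
  'tin' -> lower='tin' -> no
  'BED' -> lower='bed' -> MATCH
  'pin' -> lower='pin' -> no
Matches: ['bed', 'BED']
Count: 2

2


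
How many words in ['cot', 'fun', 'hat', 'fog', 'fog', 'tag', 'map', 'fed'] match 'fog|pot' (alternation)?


Alternation 'fog|pot' matches either 'fog' or 'pot'.
Checking each word:
  'cot' -> no
  'fun' -> no
  'hat' -> no
  'fog' -> MATCH
  'fog' -> MATCH
  'tag' -> no
  'map' -> no
  'fed' -> no
Matches: ['fog', 'fog']
Count: 2

2


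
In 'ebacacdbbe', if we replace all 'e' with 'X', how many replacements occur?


re.sub('e', 'X', text) replaces every occurrence of 'e' with 'X'.
Text: 'ebacacdbbe'
Scanning for 'e':
  pos 0: 'e' -> replacement #1
  pos 9: 'e' -> replacement #2
Total replacements: 2

2


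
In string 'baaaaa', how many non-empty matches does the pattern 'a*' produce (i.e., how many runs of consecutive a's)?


Pattern 'a*' matches zero or more a's. We want non-empty runs of consecutive a's.
String: 'baaaaa'
Walking through the string to find runs of a's:
  Run 1: positions 1-5 -> 'aaaaa'
Non-empty runs found: ['aaaaa']
Count: 1

1


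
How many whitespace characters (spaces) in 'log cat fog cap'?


\s matches whitespace characters (spaces, tabs, etc.).
Text: 'log cat fog cap'
This text has 4 words separated by spaces.
Number of spaces = number of words - 1 = 4 - 1 = 3

3


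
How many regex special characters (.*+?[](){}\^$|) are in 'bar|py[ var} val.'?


Regex special characters are: . * + ? [ ] ( ) { } \ ^ $ |
Scanning 'bar|py[ var} val.':
  pos 3: '|' -> SPECIAL
  pos 6: '[' -> SPECIAL
  pos 11: '}' -> SPECIAL
  pos 16: '.' -> SPECIAL
Special chars found: ['|', '[', '}', '.']
Total: 4

4


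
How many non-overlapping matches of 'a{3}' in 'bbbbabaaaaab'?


Pattern 'a{3}' matches exactly 3 consecutive a's (greedy, non-overlapping).
String: 'bbbbabaaaaab'
Scanning for runs of a's:
  Run at pos 4: 'a' (length 1) -> 0 match(es)
  Run at pos 6: 'aaaaa' (length 5) -> 1 match(es)
Matches found: ['aaa']
Total: 1

1


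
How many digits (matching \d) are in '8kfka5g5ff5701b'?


\d matches any digit 0-9.
Scanning '8kfka5g5ff5701b':
  pos 0: '8' -> DIGIT
  pos 5: '5' -> DIGIT
  pos 7: '5' -> DIGIT
  pos 10: '5' -> DIGIT
  pos 11: '7' -> DIGIT
  pos 12: '0' -> DIGIT
  pos 13: '1' -> DIGIT
Digits found: ['8', '5', '5', '5', '7', '0', '1']
Total: 7

7


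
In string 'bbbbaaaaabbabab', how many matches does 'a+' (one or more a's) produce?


Pattern 'a+' matches one or more consecutive a's.
String: 'bbbbaaaaabbabab'
Scanning for runs of a:
  Match 1: 'aaaaa' (length 5)
  Match 2: 'a' (length 1)
  Match 3: 'a' (length 1)
Total matches: 3

3


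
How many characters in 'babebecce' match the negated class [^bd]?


Negated class [^bd] matches any char NOT in {b, d}
Scanning 'babebecce':
  pos 0: 'b' -> no (excluded)
  pos 1: 'a' -> MATCH
  pos 2: 'b' -> no (excluded)
  pos 3: 'e' -> MATCH
  pos 4: 'b' -> no (excluded)
  pos 5: 'e' -> MATCH
  pos 6: 'c' -> MATCH
  pos 7: 'c' -> MATCH
  pos 8: 'e' -> MATCH
Total matches: 6

6


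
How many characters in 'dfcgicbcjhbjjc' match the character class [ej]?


Character class [ej] matches any of: {e, j}
Scanning string 'dfcgicbcjhbjjc' character by character:
  pos 0: 'd' -> no
  pos 1: 'f' -> no
  pos 2: 'c' -> no
  pos 3: 'g' -> no
  pos 4: 'i' -> no
  pos 5: 'c' -> no
  pos 6: 'b' -> no
  pos 7: 'c' -> no
  pos 8: 'j' -> MATCH
  pos 9: 'h' -> no
  pos 10: 'b' -> no
  pos 11: 'j' -> MATCH
  pos 12: 'j' -> MATCH
  pos 13: 'c' -> no
Total matches: 3

3


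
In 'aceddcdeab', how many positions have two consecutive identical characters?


Looking for consecutive identical characters in 'aceddcdeab':
  pos 0-1: 'a' vs 'c' -> different
  pos 1-2: 'c' vs 'e' -> different
  pos 2-3: 'e' vs 'd' -> different
  pos 3-4: 'd' vs 'd' -> MATCH ('dd')
  pos 4-5: 'd' vs 'c' -> different
  pos 5-6: 'c' vs 'd' -> different
  pos 6-7: 'd' vs 'e' -> different
  pos 7-8: 'e' vs 'a' -> different
  pos 8-9: 'a' vs 'b' -> different
Consecutive identical pairs: ['dd']
Count: 1

1


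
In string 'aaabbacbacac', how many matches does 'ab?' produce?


Pattern 'ab?' matches 'a' optionally followed by 'b'.
String: 'aaabbacbacac'
Scanning left to right for 'a' then checking next char:
  Match 1: 'a' (a not followed by b)
  Match 2: 'a' (a not followed by b)
  Match 3: 'ab' (a followed by b)
  Match 4: 'a' (a not followed by b)
  Match 5: 'a' (a not followed by b)
  Match 6: 'a' (a not followed by b)
Total matches: 6

6


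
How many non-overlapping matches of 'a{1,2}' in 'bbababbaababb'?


Pattern 'a{1,2}' matches between 1 and 2 consecutive a's (greedy).
String: 'bbababbaababb'
Finding runs of a's and applying greedy matching:
  Run at pos 2: 'a' (length 1)
  Run at pos 4: 'a' (length 1)
  Run at pos 7: 'aa' (length 2)
  Run at pos 10: 'a' (length 1)
Matches: ['a', 'a', 'aa', 'a']
Count: 4

4


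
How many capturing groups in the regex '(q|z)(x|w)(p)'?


To count capturing groups, count each '(' that starts a group.
Pattern: '(q|z)(x|w)(p)'
Walking through the pattern:
  Position 0: '(' -> group #1
  Position 5: '(' -> group #2
  Position 10: '(' -> group #3
Total capturing groups: 3

3


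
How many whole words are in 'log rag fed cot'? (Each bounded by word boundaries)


Word boundaries (\b) mark the start/end of each word.
Text: 'log rag fed cot'
Splitting by whitespace:
  Word 1: 'log'
  Word 2: 'rag'
  Word 3: 'fed'
  Word 4: 'cot'
Total whole words: 4

4


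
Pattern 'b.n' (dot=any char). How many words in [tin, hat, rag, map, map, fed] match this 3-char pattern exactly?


Pattern 'b.n' means: starts with 'b', any single char, ends with 'n'.
Checking each word (must be exactly 3 chars):
  'tin' (len=3): no
  'hat' (len=3): no
  'rag' (len=3): no
  'map' (len=3): no
  'map' (len=3): no
  'fed' (len=3): no
Matching words: []
Total: 0

0


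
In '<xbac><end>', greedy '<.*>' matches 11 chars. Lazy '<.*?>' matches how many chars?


Greedy '<.*>' tries to match as MUCH as possible.
Lazy '<.*?>' tries to match as LITTLE as possible.

String: '<xbac><end>'
Greedy '<.*>' starts at first '<' and extends to the LAST '>': '<xbac><end>' (11 chars)
Lazy '<.*?>' starts at first '<' and stops at the FIRST '>': '<xbac>' (6 chars)

6


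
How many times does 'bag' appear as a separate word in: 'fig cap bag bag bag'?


Scanning each word for exact match 'bag':
  Word 1: 'fig' -> no
  Word 2: 'cap' -> no
  Word 3: 'bag' -> MATCH
  Word 4: 'bag' -> MATCH
  Word 5: 'bag' -> MATCH
Total matches: 3

3


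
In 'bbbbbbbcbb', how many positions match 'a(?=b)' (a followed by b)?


Lookahead 'a(?=b)' matches 'a' only when followed by 'b'.
String: 'bbbbbbbcbb'
Checking each position where char is 'a':
Matching positions: []
Count: 0

0


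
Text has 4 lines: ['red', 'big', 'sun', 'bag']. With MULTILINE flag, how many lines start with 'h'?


With MULTILINE flag, ^ matches the start of each line.
Lines: ['red', 'big', 'sun', 'bag']
Checking which lines start with 'h':
  Line 1: 'red' -> no
  Line 2: 'big' -> no
  Line 3: 'sun' -> no
  Line 4: 'bag' -> no
Matching lines: []
Count: 0

0


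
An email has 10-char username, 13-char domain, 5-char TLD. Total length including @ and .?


An email address has format: username@domain.tld
Username length: 10
'@' character: 1
Domain length: 13
'.' character: 1
TLD length: 5
Total = 10 + 1 + 13 + 1 + 5 = 30

30


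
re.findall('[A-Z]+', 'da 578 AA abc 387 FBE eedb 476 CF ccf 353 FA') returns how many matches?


Pattern '[A-Z]+' finds one or more uppercase letters.
Text: 'da 578 AA abc 387 FBE eedb 476 CF ccf 353 FA'
Scanning for matches:
  Match 1: 'AA'
  Match 2: 'FBE'
  Match 3: 'CF'
  Match 4: 'FA'
Total matches: 4

4


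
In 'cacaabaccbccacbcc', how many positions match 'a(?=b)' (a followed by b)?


Lookahead 'a(?=b)' matches 'a' only when followed by 'b'.
String: 'cacaabaccbccacbcc'
Checking each position where char is 'a':
  pos 1: 'a' -> no (next='c')
  pos 3: 'a' -> no (next='a')
  pos 4: 'a' -> MATCH (next='b')
  pos 6: 'a' -> no (next='c')
  pos 12: 'a' -> no (next='c')
Matching positions: [4]
Count: 1

1


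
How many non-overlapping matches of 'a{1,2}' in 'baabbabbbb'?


Pattern 'a{1,2}' matches between 1 and 2 consecutive a's (greedy).
String: 'baabbabbbb'
Finding runs of a's and applying greedy matching:
  Run at pos 1: 'aa' (length 2)
  Run at pos 5: 'a' (length 1)
Matches: ['aa', 'a']
Count: 2

2


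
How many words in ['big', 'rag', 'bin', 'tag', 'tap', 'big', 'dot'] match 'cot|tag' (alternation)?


Alternation 'cot|tag' matches either 'cot' or 'tag'.
Checking each word:
  'big' -> no
  'rag' -> no
  'bin' -> no
  'tag' -> MATCH
  'tap' -> no
  'big' -> no
  'dot' -> no
Matches: ['tag']
Count: 1

1


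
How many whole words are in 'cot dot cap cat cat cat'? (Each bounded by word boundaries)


Word boundaries (\b) mark the start/end of each word.
Text: 'cot dot cap cat cat cat'
Splitting by whitespace:
  Word 1: 'cot'
  Word 2: 'dot'
  Word 3: 'cap'
  Word 4: 'cat'
  Word 5: 'cat'
  Word 6: 'cat'
Total whole words: 6

6


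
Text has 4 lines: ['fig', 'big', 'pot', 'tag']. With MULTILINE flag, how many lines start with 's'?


With MULTILINE flag, ^ matches the start of each line.
Lines: ['fig', 'big', 'pot', 'tag']
Checking which lines start with 's':
  Line 1: 'fig' -> no
  Line 2: 'big' -> no
  Line 3: 'pot' -> no
  Line 4: 'tag' -> no
Matching lines: []
Count: 0

0


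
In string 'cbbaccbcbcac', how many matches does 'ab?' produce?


Pattern 'ab?' matches 'a' optionally followed by 'b'.
String: 'cbbaccbcbcac'
Scanning left to right for 'a' then checking next char:
  Match 1: 'a' (a not followed by b)
  Match 2: 'a' (a not followed by b)
Total matches: 2

2


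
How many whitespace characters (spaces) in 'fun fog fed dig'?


\s matches whitespace characters (spaces, tabs, etc.).
Text: 'fun fog fed dig'
This text has 4 words separated by spaces.
Number of spaces = number of words - 1 = 4 - 1 = 3

3


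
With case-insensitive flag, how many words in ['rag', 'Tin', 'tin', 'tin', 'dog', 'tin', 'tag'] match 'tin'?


Case-insensitive matching: compare each word's lowercase form to 'tin'.
  'rag' -> lower='rag' -> no
  'Tin' -> lower='tin' -> MATCH
  'tin' -> lower='tin' -> MATCH
  'tin' -> lower='tin' -> MATCH
  'dog' -> lower='dog' -> no
  'tin' -> lower='tin' -> MATCH
  'tag' -> lower='tag' -> no
Matches: ['Tin', 'tin', 'tin', 'tin']
Count: 4

4


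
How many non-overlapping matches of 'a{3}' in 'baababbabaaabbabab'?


Pattern 'a{3}' matches exactly 3 consecutive a's (greedy, non-overlapping).
String: 'baababbabaaabbabab'
Scanning for runs of a's:
  Run at pos 1: 'aa' (length 2) -> 0 match(es)
  Run at pos 4: 'a' (length 1) -> 0 match(es)
  Run at pos 7: 'a' (length 1) -> 0 match(es)
  Run at pos 9: 'aaa' (length 3) -> 1 match(es)
  Run at pos 14: 'a' (length 1) -> 0 match(es)
  Run at pos 16: 'a' (length 1) -> 0 match(es)
Matches found: ['aaa']
Total: 1

1


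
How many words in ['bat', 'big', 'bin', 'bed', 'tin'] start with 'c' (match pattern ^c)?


Pattern ^c anchors to start of word. Check which words begin with 'c':
  'bat' -> no
  'big' -> no
  'bin' -> no
  'bed' -> no
  'tin' -> no
Matching words: []
Count: 0

0


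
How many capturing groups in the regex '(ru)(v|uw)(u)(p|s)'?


To count capturing groups, count each '(' that starts a group.
Pattern: '(ru)(v|uw)(u)(p|s)'
Walking through the pattern:
  Position 0: '(' -> group #1
  Position 4: '(' -> group #2
  Position 10: '(' -> group #3
  Position 13: '(' -> group #4
Total capturing groups: 4

4


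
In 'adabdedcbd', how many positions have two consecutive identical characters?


Looking for consecutive identical characters in 'adabdedcbd':
  pos 0-1: 'a' vs 'd' -> different
  pos 1-2: 'd' vs 'a' -> different
  pos 2-3: 'a' vs 'b' -> different
  pos 3-4: 'b' vs 'd' -> different
  pos 4-5: 'd' vs 'e' -> different
  pos 5-6: 'e' vs 'd' -> different
  pos 6-7: 'd' vs 'c' -> different
  pos 7-8: 'c' vs 'b' -> different
  pos 8-9: 'b' vs 'd' -> different
Consecutive identical pairs: []
Count: 0

0


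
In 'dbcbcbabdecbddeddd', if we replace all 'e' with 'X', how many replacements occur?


re.sub('e', 'X', text) replaces every occurrence of 'e' with 'X'.
Text: 'dbcbcbabdecbddeddd'
Scanning for 'e':
  pos 9: 'e' -> replacement #1
  pos 14: 'e' -> replacement #2
Total replacements: 2

2


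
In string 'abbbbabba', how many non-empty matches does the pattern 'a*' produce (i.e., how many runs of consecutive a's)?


Pattern 'a*' matches zero or more a's. We want non-empty runs of consecutive a's.
String: 'abbbbabba'
Walking through the string to find runs of a's:
  Run 1: positions 0-0 -> 'a'
  Run 2: positions 5-5 -> 'a'
  Run 3: positions 8-8 -> 'a'
Non-empty runs found: ['a', 'a', 'a']
Count: 3

3


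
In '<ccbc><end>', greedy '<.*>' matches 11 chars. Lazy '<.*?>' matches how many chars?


Greedy '<.*>' tries to match as MUCH as possible.
Lazy '<.*?>' tries to match as LITTLE as possible.

String: '<ccbc><end>'
Greedy '<.*>' starts at first '<' and extends to the LAST '>': '<ccbc><end>' (11 chars)
Lazy '<.*?>' starts at first '<' and stops at the FIRST '>': '<ccbc>' (6 chars)

6


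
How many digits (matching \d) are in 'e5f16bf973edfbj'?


\d matches any digit 0-9.
Scanning 'e5f16bf973edfbj':
  pos 1: '5' -> DIGIT
  pos 3: '1' -> DIGIT
  pos 4: '6' -> DIGIT
  pos 7: '9' -> DIGIT
  pos 8: '7' -> DIGIT
  pos 9: '3' -> DIGIT
Digits found: ['5', '1', '6', '9', '7', '3']
Total: 6

6


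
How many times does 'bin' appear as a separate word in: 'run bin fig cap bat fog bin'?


Scanning each word for exact match 'bin':
  Word 1: 'run' -> no
  Word 2: 'bin' -> MATCH
  Word 3: 'fig' -> no
  Word 4: 'cap' -> no
  Word 5: 'bat' -> no
  Word 6: 'fog' -> no
  Word 7: 'bin' -> MATCH
Total matches: 2

2


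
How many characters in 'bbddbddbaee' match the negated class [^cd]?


Negated class [^cd] matches any char NOT in {c, d}
Scanning 'bbddbddbaee':
  pos 0: 'b' -> MATCH
  pos 1: 'b' -> MATCH
  pos 2: 'd' -> no (excluded)
  pos 3: 'd' -> no (excluded)
  pos 4: 'b' -> MATCH
  pos 5: 'd' -> no (excluded)
  pos 6: 'd' -> no (excluded)
  pos 7: 'b' -> MATCH
  pos 8: 'a' -> MATCH
  pos 9: 'e' -> MATCH
  pos 10: 'e' -> MATCH
Total matches: 7

7


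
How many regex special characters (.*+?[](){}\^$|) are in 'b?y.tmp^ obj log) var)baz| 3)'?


Regex special characters are: . * + ? [ ] ( ) { } \ ^ $ |
Scanning 'b?y.tmp^ obj log) var)baz| 3)':
  pos 1: '?' -> SPECIAL
  pos 3: '.' -> SPECIAL
  pos 7: '^' -> SPECIAL
  pos 16: ')' -> SPECIAL
  pos 21: ')' -> SPECIAL
  pos 25: '|' -> SPECIAL
  pos 28: ')' -> SPECIAL
Special chars found: ['?', '.', '^', ')', ')', '|', ')']
Total: 7

7


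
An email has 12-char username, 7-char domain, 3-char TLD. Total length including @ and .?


An email address has format: username@domain.tld
Username length: 12
'@' character: 1
Domain length: 7
'.' character: 1
TLD length: 3
Total = 12 + 1 + 7 + 1 + 3 = 24

24


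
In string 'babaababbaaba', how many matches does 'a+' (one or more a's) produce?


Pattern 'a+' matches one or more consecutive a's.
String: 'babaababbaaba'
Scanning for runs of a:
  Match 1: 'a' (length 1)
  Match 2: 'aa' (length 2)
  Match 3: 'a' (length 1)
  Match 4: 'aa' (length 2)
  Match 5: 'a' (length 1)
Total matches: 5

5


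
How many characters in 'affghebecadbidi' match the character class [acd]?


Character class [acd] matches any of: {a, c, d}
Scanning string 'affghebecadbidi' character by character:
  pos 0: 'a' -> MATCH
  pos 1: 'f' -> no
  pos 2: 'f' -> no
  pos 3: 'g' -> no
  pos 4: 'h' -> no
  pos 5: 'e' -> no
  pos 6: 'b' -> no
  pos 7: 'e' -> no
  pos 8: 'c' -> MATCH
  pos 9: 'a' -> MATCH
  pos 10: 'd' -> MATCH
  pos 11: 'b' -> no
  pos 12: 'i' -> no
  pos 13: 'd' -> MATCH
  pos 14: 'i' -> no
Total matches: 5

5


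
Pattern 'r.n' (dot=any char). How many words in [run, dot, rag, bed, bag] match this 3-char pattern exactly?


Pattern 'r.n' means: starts with 'r', any single char, ends with 'n'.
Checking each word (must be exactly 3 chars):
  'run' (len=3): MATCH
  'dot' (len=3): no
  'rag' (len=3): no
  'bed' (len=3): no
  'bag' (len=3): no
Matching words: ['run']
Total: 1

1


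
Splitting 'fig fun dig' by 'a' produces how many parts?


Splitting by 'a' breaks the string at each occurrence of the separator.
Text: 'fig fun dig'
Parts after split:
  Part 1: 'fig fun dig'
Total parts: 1

1


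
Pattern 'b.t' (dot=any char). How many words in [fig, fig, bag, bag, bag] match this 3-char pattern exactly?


Pattern 'b.t' means: starts with 'b', any single char, ends with 't'.
Checking each word (must be exactly 3 chars):
  'fig' (len=3): no
  'fig' (len=3): no
  'bag' (len=3): no
  'bag' (len=3): no
  'bag' (len=3): no
Matching words: []
Total: 0

0


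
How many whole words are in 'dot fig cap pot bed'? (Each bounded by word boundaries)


Word boundaries (\b) mark the start/end of each word.
Text: 'dot fig cap pot bed'
Splitting by whitespace:
  Word 1: 'dot'
  Word 2: 'fig'
  Word 3: 'cap'
  Word 4: 'pot'
  Word 5: 'bed'
Total whole words: 5

5


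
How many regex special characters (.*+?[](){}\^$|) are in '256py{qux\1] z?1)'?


Regex special characters are: . * + ? [ ] ( ) { } \ ^ $ |
Scanning '256py{qux\1] z?1)':
  pos 5: '{' -> SPECIAL
  pos 9: '\' -> SPECIAL
  pos 11: ']' -> SPECIAL
  pos 14: '?' -> SPECIAL
  pos 16: ')' -> SPECIAL
Special chars found: ['{', '\\', ']', '?', ')']
Total: 5

5


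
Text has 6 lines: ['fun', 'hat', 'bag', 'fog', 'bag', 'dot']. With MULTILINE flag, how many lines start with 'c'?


With MULTILINE flag, ^ matches the start of each line.
Lines: ['fun', 'hat', 'bag', 'fog', 'bag', 'dot']
Checking which lines start with 'c':
  Line 1: 'fun' -> no
  Line 2: 'hat' -> no
  Line 3: 'bag' -> no
  Line 4: 'fog' -> no
  Line 5: 'bag' -> no
  Line 6: 'dot' -> no
Matching lines: []
Count: 0

0


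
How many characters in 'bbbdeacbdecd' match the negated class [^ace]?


Negated class [^ace] matches any char NOT in {a, c, e}
Scanning 'bbbdeacbdecd':
  pos 0: 'b' -> MATCH
  pos 1: 'b' -> MATCH
  pos 2: 'b' -> MATCH
  pos 3: 'd' -> MATCH
  pos 4: 'e' -> no (excluded)
  pos 5: 'a' -> no (excluded)
  pos 6: 'c' -> no (excluded)
  pos 7: 'b' -> MATCH
  pos 8: 'd' -> MATCH
  pos 9: 'e' -> no (excluded)
  pos 10: 'c' -> no (excluded)
  pos 11: 'd' -> MATCH
Total matches: 7

7


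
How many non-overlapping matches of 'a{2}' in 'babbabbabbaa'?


Pattern 'a{2}' matches exactly 2 consecutive a's (greedy, non-overlapping).
String: 'babbabbabbaa'
Scanning for runs of a's:
  Run at pos 1: 'a' (length 1) -> 0 match(es)
  Run at pos 4: 'a' (length 1) -> 0 match(es)
  Run at pos 7: 'a' (length 1) -> 0 match(es)
  Run at pos 10: 'aa' (length 2) -> 1 match(es)
Matches found: ['aa']
Total: 1

1


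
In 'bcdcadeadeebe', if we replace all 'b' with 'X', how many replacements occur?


re.sub('b', 'X', text) replaces every occurrence of 'b' with 'X'.
Text: 'bcdcadeadeebe'
Scanning for 'b':
  pos 0: 'b' -> replacement #1
  pos 11: 'b' -> replacement #2
Total replacements: 2

2


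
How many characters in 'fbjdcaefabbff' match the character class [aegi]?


Character class [aegi] matches any of: {a, e, g, i}
Scanning string 'fbjdcaefabbff' character by character:
  pos 0: 'f' -> no
  pos 1: 'b' -> no
  pos 2: 'j' -> no
  pos 3: 'd' -> no
  pos 4: 'c' -> no
  pos 5: 'a' -> MATCH
  pos 6: 'e' -> MATCH
  pos 7: 'f' -> no
  pos 8: 'a' -> MATCH
  pos 9: 'b' -> no
  pos 10: 'b' -> no
  pos 11: 'f' -> no
  pos 12: 'f' -> no
Total matches: 3

3


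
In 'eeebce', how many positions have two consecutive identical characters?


Looking for consecutive identical characters in 'eeebce':
  pos 0-1: 'e' vs 'e' -> MATCH ('ee')
  pos 1-2: 'e' vs 'e' -> MATCH ('ee')
  pos 2-3: 'e' vs 'b' -> different
  pos 3-4: 'b' vs 'c' -> different
  pos 4-5: 'c' vs 'e' -> different
Consecutive identical pairs: ['ee', 'ee']
Count: 2

2


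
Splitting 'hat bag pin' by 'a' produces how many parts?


Splitting by 'a' breaks the string at each occurrence of the separator.
Text: 'hat bag pin'
Parts after split:
  Part 1: 'h'
  Part 2: 't b'
  Part 3: 'g pin'
Total parts: 3

3


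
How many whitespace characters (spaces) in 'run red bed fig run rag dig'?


\s matches whitespace characters (spaces, tabs, etc.).
Text: 'run red bed fig run rag dig'
This text has 7 words separated by spaces.
Number of spaces = number of words - 1 = 7 - 1 = 6

6


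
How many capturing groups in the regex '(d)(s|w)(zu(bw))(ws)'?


To count capturing groups, count each '(' that starts a group.
Pattern: '(d)(s|w)(zu(bw))(ws)'
Walking through the pattern:
  Position 0: '(' -> group #1
  Position 3: '(' -> group #2
  Position 8: '(' -> group #3
  Position 11: '(' -> group #4
  Position 16: '(' -> group #5
Total capturing groups: 5

5


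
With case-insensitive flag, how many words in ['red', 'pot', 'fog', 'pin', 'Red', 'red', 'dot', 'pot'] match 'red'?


Case-insensitive matching: compare each word's lowercase form to 'red'.
  'red' -> lower='red' -> MATCH
  'pot' -> lower='pot' -> no
  'fog' -> lower='fog' -> no
  'pin' -> lower='pin' -> no
  'Red' -> lower='red' -> MATCH
  'red' -> lower='red' -> MATCH
  'dot' -> lower='dot' -> no
  'pot' -> lower='pot' -> no
Matches: ['red', 'Red', 'red']
Count: 3

3


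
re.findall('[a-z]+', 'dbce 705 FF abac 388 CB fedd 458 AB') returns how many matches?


Pattern '[a-z]+' finds one or more lowercase letters.
Text: 'dbce 705 FF abac 388 CB fedd 458 AB'
Scanning for matches:
  Match 1: 'dbce'
  Match 2: 'abac'
  Match 3: 'fedd'
Total matches: 3

3


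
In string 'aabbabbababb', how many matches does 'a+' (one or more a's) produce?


Pattern 'a+' matches one or more consecutive a's.
String: 'aabbabbababb'
Scanning for runs of a:
  Match 1: 'aa' (length 2)
  Match 2: 'a' (length 1)
  Match 3: 'a' (length 1)
  Match 4: 'a' (length 1)
Total matches: 4

4


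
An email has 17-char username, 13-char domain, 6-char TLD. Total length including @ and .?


An email address has format: username@domain.tld
Username length: 17
'@' character: 1
Domain length: 13
'.' character: 1
TLD length: 6
Total = 17 + 1 + 13 + 1 + 6 = 38

38


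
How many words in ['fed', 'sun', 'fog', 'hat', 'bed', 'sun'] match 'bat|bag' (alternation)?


Alternation 'bat|bag' matches either 'bat' or 'bag'.
Checking each word:
  'fed' -> no
  'sun' -> no
  'fog' -> no
  'hat' -> no
  'bed' -> no
  'sun' -> no
Matches: []
Count: 0

0


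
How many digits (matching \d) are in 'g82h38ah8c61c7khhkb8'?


\d matches any digit 0-9.
Scanning 'g82h38ah8c61c7khhkb8':
  pos 1: '8' -> DIGIT
  pos 2: '2' -> DIGIT
  pos 4: '3' -> DIGIT
  pos 5: '8' -> DIGIT
  pos 8: '8' -> DIGIT
  pos 10: '6' -> DIGIT
  pos 11: '1' -> DIGIT
  pos 13: '7' -> DIGIT
  pos 19: '8' -> DIGIT
Digits found: ['8', '2', '3', '8', '8', '6', '1', '7', '8']
Total: 9

9


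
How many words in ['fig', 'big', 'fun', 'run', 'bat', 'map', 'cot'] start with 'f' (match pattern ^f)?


Pattern ^f anchors to start of word. Check which words begin with 'f':
  'fig' -> MATCH (starts with 'f')
  'big' -> no
  'fun' -> MATCH (starts with 'f')
  'run' -> no
  'bat' -> no
  'map' -> no
  'cot' -> no
Matching words: ['fig', 'fun']
Count: 2

2
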